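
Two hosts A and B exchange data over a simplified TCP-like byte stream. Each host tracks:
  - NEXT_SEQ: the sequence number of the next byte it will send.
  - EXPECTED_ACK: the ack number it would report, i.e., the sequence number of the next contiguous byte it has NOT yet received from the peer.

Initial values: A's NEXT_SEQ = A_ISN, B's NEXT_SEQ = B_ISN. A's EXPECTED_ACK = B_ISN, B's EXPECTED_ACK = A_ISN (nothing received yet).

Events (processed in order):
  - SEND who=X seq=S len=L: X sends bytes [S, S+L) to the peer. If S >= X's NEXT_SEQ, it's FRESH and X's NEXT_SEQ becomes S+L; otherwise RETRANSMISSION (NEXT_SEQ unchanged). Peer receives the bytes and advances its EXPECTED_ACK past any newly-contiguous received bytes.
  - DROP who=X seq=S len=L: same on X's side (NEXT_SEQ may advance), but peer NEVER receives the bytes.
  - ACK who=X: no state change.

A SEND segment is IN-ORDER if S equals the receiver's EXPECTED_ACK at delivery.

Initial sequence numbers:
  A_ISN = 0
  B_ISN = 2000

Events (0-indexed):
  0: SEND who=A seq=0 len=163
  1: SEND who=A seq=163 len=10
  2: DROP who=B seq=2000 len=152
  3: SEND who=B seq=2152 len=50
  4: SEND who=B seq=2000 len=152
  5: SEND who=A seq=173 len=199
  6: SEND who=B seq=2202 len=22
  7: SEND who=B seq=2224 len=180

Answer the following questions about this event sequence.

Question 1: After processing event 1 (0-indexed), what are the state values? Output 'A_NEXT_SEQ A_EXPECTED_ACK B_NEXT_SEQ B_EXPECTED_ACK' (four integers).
After event 0: A_seq=163 A_ack=2000 B_seq=2000 B_ack=163
After event 1: A_seq=173 A_ack=2000 B_seq=2000 B_ack=173

173 2000 2000 173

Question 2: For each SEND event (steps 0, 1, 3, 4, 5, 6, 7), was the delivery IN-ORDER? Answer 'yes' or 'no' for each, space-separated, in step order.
Step 0: SEND seq=0 -> in-order
Step 1: SEND seq=163 -> in-order
Step 3: SEND seq=2152 -> out-of-order
Step 4: SEND seq=2000 -> in-order
Step 5: SEND seq=173 -> in-order
Step 6: SEND seq=2202 -> in-order
Step 7: SEND seq=2224 -> in-order

Answer: yes yes no yes yes yes yes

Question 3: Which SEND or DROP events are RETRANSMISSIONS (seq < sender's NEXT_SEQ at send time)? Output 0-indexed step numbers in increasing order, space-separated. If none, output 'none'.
Step 0: SEND seq=0 -> fresh
Step 1: SEND seq=163 -> fresh
Step 2: DROP seq=2000 -> fresh
Step 3: SEND seq=2152 -> fresh
Step 4: SEND seq=2000 -> retransmit
Step 5: SEND seq=173 -> fresh
Step 6: SEND seq=2202 -> fresh
Step 7: SEND seq=2224 -> fresh

Answer: 4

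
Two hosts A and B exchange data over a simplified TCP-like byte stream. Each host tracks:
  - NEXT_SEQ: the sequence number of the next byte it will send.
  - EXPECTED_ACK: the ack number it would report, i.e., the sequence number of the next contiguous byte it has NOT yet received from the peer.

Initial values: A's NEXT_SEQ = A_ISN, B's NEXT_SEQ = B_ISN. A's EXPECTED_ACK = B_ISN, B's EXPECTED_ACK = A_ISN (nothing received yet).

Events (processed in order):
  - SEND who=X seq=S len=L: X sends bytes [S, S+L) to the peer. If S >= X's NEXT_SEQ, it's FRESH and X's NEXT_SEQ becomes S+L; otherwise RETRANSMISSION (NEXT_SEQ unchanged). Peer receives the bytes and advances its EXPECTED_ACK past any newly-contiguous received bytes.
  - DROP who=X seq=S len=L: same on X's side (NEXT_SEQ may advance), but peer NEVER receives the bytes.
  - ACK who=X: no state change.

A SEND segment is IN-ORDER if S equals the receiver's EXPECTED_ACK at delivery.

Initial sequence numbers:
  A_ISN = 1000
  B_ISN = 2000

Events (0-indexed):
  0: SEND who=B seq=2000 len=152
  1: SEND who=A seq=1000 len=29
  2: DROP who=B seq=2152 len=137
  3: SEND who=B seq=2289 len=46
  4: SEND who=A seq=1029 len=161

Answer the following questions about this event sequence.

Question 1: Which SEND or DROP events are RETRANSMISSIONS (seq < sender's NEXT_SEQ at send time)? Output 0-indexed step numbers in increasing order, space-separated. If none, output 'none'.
Step 0: SEND seq=2000 -> fresh
Step 1: SEND seq=1000 -> fresh
Step 2: DROP seq=2152 -> fresh
Step 3: SEND seq=2289 -> fresh
Step 4: SEND seq=1029 -> fresh

Answer: none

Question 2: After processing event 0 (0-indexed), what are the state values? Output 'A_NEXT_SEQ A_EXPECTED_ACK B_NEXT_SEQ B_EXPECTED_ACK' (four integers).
After event 0: A_seq=1000 A_ack=2152 B_seq=2152 B_ack=1000

1000 2152 2152 1000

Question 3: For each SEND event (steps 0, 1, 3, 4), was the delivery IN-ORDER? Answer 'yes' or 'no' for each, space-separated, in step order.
Step 0: SEND seq=2000 -> in-order
Step 1: SEND seq=1000 -> in-order
Step 3: SEND seq=2289 -> out-of-order
Step 4: SEND seq=1029 -> in-order

Answer: yes yes no yes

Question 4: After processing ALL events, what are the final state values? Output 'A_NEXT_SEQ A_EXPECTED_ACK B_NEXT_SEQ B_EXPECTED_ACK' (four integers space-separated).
Answer: 1190 2152 2335 1190

Derivation:
After event 0: A_seq=1000 A_ack=2152 B_seq=2152 B_ack=1000
After event 1: A_seq=1029 A_ack=2152 B_seq=2152 B_ack=1029
After event 2: A_seq=1029 A_ack=2152 B_seq=2289 B_ack=1029
After event 3: A_seq=1029 A_ack=2152 B_seq=2335 B_ack=1029
After event 4: A_seq=1190 A_ack=2152 B_seq=2335 B_ack=1190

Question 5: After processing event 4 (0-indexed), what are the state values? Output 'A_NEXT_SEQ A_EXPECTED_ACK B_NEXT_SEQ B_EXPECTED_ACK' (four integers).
After event 0: A_seq=1000 A_ack=2152 B_seq=2152 B_ack=1000
After event 1: A_seq=1029 A_ack=2152 B_seq=2152 B_ack=1029
After event 2: A_seq=1029 A_ack=2152 B_seq=2289 B_ack=1029
After event 3: A_seq=1029 A_ack=2152 B_seq=2335 B_ack=1029
After event 4: A_seq=1190 A_ack=2152 B_seq=2335 B_ack=1190

1190 2152 2335 1190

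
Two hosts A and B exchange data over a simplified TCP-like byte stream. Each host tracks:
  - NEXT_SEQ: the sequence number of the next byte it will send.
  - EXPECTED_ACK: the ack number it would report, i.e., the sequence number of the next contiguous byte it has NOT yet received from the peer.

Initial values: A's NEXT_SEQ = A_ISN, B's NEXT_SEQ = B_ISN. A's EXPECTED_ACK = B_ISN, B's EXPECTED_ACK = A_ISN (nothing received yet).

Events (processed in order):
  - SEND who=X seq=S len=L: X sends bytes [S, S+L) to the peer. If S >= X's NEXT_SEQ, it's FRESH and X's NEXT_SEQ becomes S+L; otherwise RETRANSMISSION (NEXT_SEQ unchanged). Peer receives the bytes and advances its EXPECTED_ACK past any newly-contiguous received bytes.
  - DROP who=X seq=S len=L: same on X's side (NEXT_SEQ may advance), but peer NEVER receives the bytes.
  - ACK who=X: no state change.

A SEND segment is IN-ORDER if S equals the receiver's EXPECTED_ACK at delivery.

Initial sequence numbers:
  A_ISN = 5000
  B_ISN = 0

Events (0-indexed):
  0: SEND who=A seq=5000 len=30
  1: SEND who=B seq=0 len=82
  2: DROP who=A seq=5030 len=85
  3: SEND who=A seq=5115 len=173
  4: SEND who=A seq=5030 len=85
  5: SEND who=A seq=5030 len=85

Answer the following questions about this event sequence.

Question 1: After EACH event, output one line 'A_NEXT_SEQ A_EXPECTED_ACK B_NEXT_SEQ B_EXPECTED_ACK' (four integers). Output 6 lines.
5030 0 0 5030
5030 82 82 5030
5115 82 82 5030
5288 82 82 5030
5288 82 82 5288
5288 82 82 5288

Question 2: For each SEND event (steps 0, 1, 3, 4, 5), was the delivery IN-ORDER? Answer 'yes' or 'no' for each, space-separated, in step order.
Answer: yes yes no yes no

Derivation:
Step 0: SEND seq=5000 -> in-order
Step 1: SEND seq=0 -> in-order
Step 3: SEND seq=5115 -> out-of-order
Step 4: SEND seq=5030 -> in-order
Step 5: SEND seq=5030 -> out-of-order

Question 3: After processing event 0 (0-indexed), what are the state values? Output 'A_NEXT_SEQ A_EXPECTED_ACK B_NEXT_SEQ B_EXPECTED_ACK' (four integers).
After event 0: A_seq=5030 A_ack=0 B_seq=0 B_ack=5030

5030 0 0 5030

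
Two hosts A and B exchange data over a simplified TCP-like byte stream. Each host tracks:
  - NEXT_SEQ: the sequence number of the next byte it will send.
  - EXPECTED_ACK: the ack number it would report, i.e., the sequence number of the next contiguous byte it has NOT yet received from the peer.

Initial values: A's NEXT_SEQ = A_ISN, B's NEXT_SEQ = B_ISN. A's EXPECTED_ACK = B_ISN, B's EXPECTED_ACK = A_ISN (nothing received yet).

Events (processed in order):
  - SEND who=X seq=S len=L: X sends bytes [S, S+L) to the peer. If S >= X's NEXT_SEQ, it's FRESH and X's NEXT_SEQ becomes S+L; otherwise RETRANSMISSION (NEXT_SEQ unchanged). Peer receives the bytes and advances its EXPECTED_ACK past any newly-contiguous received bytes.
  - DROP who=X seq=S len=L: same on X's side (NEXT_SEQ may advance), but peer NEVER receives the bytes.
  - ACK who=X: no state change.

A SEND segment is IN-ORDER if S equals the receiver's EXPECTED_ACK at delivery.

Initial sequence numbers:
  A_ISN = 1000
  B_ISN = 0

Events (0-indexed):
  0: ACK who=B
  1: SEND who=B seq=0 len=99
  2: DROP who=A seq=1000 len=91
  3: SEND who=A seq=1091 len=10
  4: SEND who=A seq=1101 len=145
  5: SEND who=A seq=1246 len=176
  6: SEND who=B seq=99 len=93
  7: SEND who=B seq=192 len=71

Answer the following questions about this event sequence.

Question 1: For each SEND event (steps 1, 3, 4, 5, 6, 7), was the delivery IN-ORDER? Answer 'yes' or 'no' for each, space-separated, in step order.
Answer: yes no no no yes yes

Derivation:
Step 1: SEND seq=0 -> in-order
Step 3: SEND seq=1091 -> out-of-order
Step 4: SEND seq=1101 -> out-of-order
Step 5: SEND seq=1246 -> out-of-order
Step 6: SEND seq=99 -> in-order
Step 7: SEND seq=192 -> in-order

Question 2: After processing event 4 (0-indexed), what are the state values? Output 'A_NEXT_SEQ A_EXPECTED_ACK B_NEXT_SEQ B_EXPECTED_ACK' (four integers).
After event 0: A_seq=1000 A_ack=0 B_seq=0 B_ack=1000
After event 1: A_seq=1000 A_ack=99 B_seq=99 B_ack=1000
After event 2: A_seq=1091 A_ack=99 B_seq=99 B_ack=1000
After event 3: A_seq=1101 A_ack=99 B_seq=99 B_ack=1000
After event 4: A_seq=1246 A_ack=99 B_seq=99 B_ack=1000

1246 99 99 1000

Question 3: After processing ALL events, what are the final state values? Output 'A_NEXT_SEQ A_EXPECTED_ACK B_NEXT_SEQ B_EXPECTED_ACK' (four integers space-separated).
Answer: 1422 263 263 1000

Derivation:
After event 0: A_seq=1000 A_ack=0 B_seq=0 B_ack=1000
After event 1: A_seq=1000 A_ack=99 B_seq=99 B_ack=1000
After event 2: A_seq=1091 A_ack=99 B_seq=99 B_ack=1000
After event 3: A_seq=1101 A_ack=99 B_seq=99 B_ack=1000
After event 4: A_seq=1246 A_ack=99 B_seq=99 B_ack=1000
After event 5: A_seq=1422 A_ack=99 B_seq=99 B_ack=1000
After event 6: A_seq=1422 A_ack=192 B_seq=192 B_ack=1000
After event 7: A_seq=1422 A_ack=263 B_seq=263 B_ack=1000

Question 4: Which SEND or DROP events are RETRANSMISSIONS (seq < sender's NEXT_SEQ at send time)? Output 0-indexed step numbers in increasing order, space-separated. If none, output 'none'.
Answer: none

Derivation:
Step 1: SEND seq=0 -> fresh
Step 2: DROP seq=1000 -> fresh
Step 3: SEND seq=1091 -> fresh
Step 4: SEND seq=1101 -> fresh
Step 5: SEND seq=1246 -> fresh
Step 6: SEND seq=99 -> fresh
Step 7: SEND seq=192 -> fresh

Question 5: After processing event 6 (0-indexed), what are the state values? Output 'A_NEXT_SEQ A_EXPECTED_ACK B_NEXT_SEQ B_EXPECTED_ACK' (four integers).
After event 0: A_seq=1000 A_ack=0 B_seq=0 B_ack=1000
After event 1: A_seq=1000 A_ack=99 B_seq=99 B_ack=1000
After event 2: A_seq=1091 A_ack=99 B_seq=99 B_ack=1000
After event 3: A_seq=1101 A_ack=99 B_seq=99 B_ack=1000
After event 4: A_seq=1246 A_ack=99 B_seq=99 B_ack=1000
After event 5: A_seq=1422 A_ack=99 B_seq=99 B_ack=1000
After event 6: A_seq=1422 A_ack=192 B_seq=192 B_ack=1000

1422 192 192 1000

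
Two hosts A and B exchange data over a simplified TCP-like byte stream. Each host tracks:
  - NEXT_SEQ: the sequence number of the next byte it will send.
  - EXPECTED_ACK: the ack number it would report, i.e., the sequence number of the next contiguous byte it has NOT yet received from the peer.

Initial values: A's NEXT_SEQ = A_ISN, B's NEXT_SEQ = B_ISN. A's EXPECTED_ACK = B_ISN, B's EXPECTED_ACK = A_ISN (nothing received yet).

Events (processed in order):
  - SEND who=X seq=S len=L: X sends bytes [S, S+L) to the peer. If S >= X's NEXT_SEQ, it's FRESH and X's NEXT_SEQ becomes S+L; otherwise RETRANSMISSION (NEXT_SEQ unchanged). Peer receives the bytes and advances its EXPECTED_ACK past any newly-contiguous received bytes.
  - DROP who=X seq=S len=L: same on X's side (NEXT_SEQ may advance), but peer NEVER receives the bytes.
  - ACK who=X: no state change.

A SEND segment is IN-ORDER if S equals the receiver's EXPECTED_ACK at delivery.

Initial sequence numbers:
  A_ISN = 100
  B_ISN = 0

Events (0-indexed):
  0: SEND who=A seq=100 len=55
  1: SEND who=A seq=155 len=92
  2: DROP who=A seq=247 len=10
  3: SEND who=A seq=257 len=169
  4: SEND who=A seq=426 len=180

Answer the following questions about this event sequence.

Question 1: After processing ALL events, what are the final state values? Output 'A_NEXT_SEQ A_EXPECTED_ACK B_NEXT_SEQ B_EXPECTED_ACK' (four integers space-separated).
Answer: 606 0 0 247

Derivation:
After event 0: A_seq=155 A_ack=0 B_seq=0 B_ack=155
After event 1: A_seq=247 A_ack=0 B_seq=0 B_ack=247
After event 2: A_seq=257 A_ack=0 B_seq=0 B_ack=247
After event 3: A_seq=426 A_ack=0 B_seq=0 B_ack=247
After event 4: A_seq=606 A_ack=0 B_seq=0 B_ack=247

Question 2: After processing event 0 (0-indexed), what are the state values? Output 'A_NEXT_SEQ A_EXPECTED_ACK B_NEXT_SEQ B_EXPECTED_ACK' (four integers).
After event 0: A_seq=155 A_ack=0 B_seq=0 B_ack=155

155 0 0 155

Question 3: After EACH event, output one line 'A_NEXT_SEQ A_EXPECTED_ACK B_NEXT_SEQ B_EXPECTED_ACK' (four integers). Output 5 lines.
155 0 0 155
247 0 0 247
257 0 0 247
426 0 0 247
606 0 0 247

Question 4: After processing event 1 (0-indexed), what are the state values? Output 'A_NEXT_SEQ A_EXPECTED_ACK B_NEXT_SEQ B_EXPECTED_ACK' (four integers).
After event 0: A_seq=155 A_ack=0 B_seq=0 B_ack=155
After event 1: A_seq=247 A_ack=0 B_seq=0 B_ack=247

247 0 0 247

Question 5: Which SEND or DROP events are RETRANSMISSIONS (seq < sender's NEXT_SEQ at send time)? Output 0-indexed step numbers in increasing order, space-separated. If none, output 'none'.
Step 0: SEND seq=100 -> fresh
Step 1: SEND seq=155 -> fresh
Step 2: DROP seq=247 -> fresh
Step 3: SEND seq=257 -> fresh
Step 4: SEND seq=426 -> fresh

Answer: none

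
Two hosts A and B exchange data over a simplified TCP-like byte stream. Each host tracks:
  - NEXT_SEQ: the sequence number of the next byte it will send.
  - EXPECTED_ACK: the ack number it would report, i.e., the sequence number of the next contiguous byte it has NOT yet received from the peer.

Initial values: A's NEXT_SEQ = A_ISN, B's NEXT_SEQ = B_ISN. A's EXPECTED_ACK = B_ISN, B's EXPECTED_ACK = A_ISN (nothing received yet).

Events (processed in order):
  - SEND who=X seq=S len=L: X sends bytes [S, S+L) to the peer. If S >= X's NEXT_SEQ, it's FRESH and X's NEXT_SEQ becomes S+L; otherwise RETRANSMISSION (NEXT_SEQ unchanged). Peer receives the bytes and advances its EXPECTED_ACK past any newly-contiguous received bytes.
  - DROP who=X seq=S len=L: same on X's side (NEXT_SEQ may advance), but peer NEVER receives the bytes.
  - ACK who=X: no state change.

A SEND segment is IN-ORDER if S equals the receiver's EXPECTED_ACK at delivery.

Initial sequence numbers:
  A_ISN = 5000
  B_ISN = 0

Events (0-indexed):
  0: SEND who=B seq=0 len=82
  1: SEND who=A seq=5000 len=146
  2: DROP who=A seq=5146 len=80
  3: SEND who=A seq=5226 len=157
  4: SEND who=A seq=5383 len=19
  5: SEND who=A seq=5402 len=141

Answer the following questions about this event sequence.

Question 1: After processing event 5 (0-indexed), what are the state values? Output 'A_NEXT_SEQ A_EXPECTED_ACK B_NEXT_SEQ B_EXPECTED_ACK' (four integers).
After event 0: A_seq=5000 A_ack=82 B_seq=82 B_ack=5000
After event 1: A_seq=5146 A_ack=82 B_seq=82 B_ack=5146
After event 2: A_seq=5226 A_ack=82 B_seq=82 B_ack=5146
After event 3: A_seq=5383 A_ack=82 B_seq=82 B_ack=5146
After event 4: A_seq=5402 A_ack=82 B_seq=82 B_ack=5146
After event 5: A_seq=5543 A_ack=82 B_seq=82 B_ack=5146

5543 82 82 5146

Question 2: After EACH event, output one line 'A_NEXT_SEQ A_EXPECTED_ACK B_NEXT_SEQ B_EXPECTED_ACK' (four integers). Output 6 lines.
5000 82 82 5000
5146 82 82 5146
5226 82 82 5146
5383 82 82 5146
5402 82 82 5146
5543 82 82 5146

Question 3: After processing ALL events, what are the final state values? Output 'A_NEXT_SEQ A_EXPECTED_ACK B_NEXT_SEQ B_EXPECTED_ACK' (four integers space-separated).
Answer: 5543 82 82 5146

Derivation:
After event 0: A_seq=5000 A_ack=82 B_seq=82 B_ack=5000
After event 1: A_seq=5146 A_ack=82 B_seq=82 B_ack=5146
After event 2: A_seq=5226 A_ack=82 B_seq=82 B_ack=5146
After event 3: A_seq=5383 A_ack=82 B_seq=82 B_ack=5146
After event 4: A_seq=5402 A_ack=82 B_seq=82 B_ack=5146
After event 5: A_seq=5543 A_ack=82 B_seq=82 B_ack=5146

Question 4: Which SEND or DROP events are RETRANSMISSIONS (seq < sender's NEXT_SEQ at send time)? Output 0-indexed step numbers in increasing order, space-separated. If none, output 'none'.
Step 0: SEND seq=0 -> fresh
Step 1: SEND seq=5000 -> fresh
Step 2: DROP seq=5146 -> fresh
Step 3: SEND seq=5226 -> fresh
Step 4: SEND seq=5383 -> fresh
Step 5: SEND seq=5402 -> fresh

Answer: none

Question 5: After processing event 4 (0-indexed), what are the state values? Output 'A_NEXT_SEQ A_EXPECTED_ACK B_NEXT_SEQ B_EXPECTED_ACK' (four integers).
After event 0: A_seq=5000 A_ack=82 B_seq=82 B_ack=5000
After event 1: A_seq=5146 A_ack=82 B_seq=82 B_ack=5146
After event 2: A_seq=5226 A_ack=82 B_seq=82 B_ack=5146
After event 3: A_seq=5383 A_ack=82 B_seq=82 B_ack=5146
After event 4: A_seq=5402 A_ack=82 B_seq=82 B_ack=5146

5402 82 82 5146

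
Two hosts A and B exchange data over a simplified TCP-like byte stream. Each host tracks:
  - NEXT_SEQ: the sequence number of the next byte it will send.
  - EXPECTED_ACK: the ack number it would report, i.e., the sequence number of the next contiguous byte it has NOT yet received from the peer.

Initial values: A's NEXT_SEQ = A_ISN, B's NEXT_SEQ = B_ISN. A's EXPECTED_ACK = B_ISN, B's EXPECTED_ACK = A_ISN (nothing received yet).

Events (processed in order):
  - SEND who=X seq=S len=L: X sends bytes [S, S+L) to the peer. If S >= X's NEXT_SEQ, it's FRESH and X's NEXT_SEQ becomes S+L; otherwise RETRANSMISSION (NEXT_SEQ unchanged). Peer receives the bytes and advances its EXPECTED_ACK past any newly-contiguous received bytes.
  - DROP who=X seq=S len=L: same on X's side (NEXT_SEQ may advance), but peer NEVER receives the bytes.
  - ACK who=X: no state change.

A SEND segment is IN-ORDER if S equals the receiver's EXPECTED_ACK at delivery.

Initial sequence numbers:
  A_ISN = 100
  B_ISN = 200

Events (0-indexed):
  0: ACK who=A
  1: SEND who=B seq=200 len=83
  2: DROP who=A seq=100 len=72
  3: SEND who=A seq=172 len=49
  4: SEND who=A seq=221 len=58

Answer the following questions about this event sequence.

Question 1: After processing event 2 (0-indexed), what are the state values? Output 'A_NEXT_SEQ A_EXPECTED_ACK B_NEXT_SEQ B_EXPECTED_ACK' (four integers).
After event 0: A_seq=100 A_ack=200 B_seq=200 B_ack=100
After event 1: A_seq=100 A_ack=283 B_seq=283 B_ack=100
After event 2: A_seq=172 A_ack=283 B_seq=283 B_ack=100

172 283 283 100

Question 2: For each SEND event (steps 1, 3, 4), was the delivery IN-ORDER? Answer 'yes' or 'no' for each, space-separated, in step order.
Step 1: SEND seq=200 -> in-order
Step 3: SEND seq=172 -> out-of-order
Step 4: SEND seq=221 -> out-of-order

Answer: yes no no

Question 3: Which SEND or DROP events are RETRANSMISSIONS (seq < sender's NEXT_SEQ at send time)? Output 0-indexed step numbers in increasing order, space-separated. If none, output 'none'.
Answer: none

Derivation:
Step 1: SEND seq=200 -> fresh
Step 2: DROP seq=100 -> fresh
Step 3: SEND seq=172 -> fresh
Step 4: SEND seq=221 -> fresh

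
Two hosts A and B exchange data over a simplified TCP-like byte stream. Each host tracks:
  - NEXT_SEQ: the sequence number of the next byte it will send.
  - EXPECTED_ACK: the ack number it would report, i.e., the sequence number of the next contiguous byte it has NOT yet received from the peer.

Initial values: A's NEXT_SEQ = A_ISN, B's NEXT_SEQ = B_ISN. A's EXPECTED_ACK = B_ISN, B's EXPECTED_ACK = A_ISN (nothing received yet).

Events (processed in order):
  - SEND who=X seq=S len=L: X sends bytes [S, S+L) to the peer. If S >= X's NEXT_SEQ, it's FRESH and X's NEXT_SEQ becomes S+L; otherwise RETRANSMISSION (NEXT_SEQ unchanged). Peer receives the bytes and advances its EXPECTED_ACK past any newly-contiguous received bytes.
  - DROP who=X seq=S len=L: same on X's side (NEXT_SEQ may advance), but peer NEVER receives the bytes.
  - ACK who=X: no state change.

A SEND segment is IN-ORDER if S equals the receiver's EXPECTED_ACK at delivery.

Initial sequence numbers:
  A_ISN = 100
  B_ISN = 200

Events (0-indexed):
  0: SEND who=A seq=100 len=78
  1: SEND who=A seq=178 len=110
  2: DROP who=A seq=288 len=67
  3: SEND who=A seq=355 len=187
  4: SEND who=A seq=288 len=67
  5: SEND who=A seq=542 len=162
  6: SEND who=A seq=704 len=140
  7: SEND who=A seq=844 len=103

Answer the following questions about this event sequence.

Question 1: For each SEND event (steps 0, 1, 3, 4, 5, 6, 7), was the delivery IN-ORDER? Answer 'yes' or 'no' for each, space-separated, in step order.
Answer: yes yes no yes yes yes yes

Derivation:
Step 0: SEND seq=100 -> in-order
Step 1: SEND seq=178 -> in-order
Step 3: SEND seq=355 -> out-of-order
Step 4: SEND seq=288 -> in-order
Step 5: SEND seq=542 -> in-order
Step 6: SEND seq=704 -> in-order
Step 7: SEND seq=844 -> in-order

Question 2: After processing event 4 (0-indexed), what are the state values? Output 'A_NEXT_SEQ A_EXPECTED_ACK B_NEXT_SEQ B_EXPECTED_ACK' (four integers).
After event 0: A_seq=178 A_ack=200 B_seq=200 B_ack=178
After event 1: A_seq=288 A_ack=200 B_seq=200 B_ack=288
After event 2: A_seq=355 A_ack=200 B_seq=200 B_ack=288
After event 3: A_seq=542 A_ack=200 B_seq=200 B_ack=288
After event 4: A_seq=542 A_ack=200 B_seq=200 B_ack=542

542 200 200 542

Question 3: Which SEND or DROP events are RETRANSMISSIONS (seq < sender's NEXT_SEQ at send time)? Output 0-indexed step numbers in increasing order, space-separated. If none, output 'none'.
Answer: 4

Derivation:
Step 0: SEND seq=100 -> fresh
Step 1: SEND seq=178 -> fresh
Step 2: DROP seq=288 -> fresh
Step 3: SEND seq=355 -> fresh
Step 4: SEND seq=288 -> retransmit
Step 5: SEND seq=542 -> fresh
Step 6: SEND seq=704 -> fresh
Step 7: SEND seq=844 -> fresh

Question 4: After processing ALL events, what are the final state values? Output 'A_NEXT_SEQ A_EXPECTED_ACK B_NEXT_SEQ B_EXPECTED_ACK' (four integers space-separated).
Answer: 947 200 200 947

Derivation:
After event 0: A_seq=178 A_ack=200 B_seq=200 B_ack=178
After event 1: A_seq=288 A_ack=200 B_seq=200 B_ack=288
After event 2: A_seq=355 A_ack=200 B_seq=200 B_ack=288
After event 3: A_seq=542 A_ack=200 B_seq=200 B_ack=288
After event 4: A_seq=542 A_ack=200 B_seq=200 B_ack=542
After event 5: A_seq=704 A_ack=200 B_seq=200 B_ack=704
After event 6: A_seq=844 A_ack=200 B_seq=200 B_ack=844
After event 7: A_seq=947 A_ack=200 B_seq=200 B_ack=947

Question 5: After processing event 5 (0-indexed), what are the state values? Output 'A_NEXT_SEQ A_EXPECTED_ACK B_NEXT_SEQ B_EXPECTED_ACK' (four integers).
After event 0: A_seq=178 A_ack=200 B_seq=200 B_ack=178
After event 1: A_seq=288 A_ack=200 B_seq=200 B_ack=288
After event 2: A_seq=355 A_ack=200 B_seq=200 B_ack=288
After event 3: A_seq=542 A_ack=200 B_seq=200 B_ack=288
After event 4: A_seq=542 A_ack=200 B_seq=200 B_ack=542
After event 5: A_seq=704 A_ack=200 B_seq=200 B_ack=704

704 200 200 704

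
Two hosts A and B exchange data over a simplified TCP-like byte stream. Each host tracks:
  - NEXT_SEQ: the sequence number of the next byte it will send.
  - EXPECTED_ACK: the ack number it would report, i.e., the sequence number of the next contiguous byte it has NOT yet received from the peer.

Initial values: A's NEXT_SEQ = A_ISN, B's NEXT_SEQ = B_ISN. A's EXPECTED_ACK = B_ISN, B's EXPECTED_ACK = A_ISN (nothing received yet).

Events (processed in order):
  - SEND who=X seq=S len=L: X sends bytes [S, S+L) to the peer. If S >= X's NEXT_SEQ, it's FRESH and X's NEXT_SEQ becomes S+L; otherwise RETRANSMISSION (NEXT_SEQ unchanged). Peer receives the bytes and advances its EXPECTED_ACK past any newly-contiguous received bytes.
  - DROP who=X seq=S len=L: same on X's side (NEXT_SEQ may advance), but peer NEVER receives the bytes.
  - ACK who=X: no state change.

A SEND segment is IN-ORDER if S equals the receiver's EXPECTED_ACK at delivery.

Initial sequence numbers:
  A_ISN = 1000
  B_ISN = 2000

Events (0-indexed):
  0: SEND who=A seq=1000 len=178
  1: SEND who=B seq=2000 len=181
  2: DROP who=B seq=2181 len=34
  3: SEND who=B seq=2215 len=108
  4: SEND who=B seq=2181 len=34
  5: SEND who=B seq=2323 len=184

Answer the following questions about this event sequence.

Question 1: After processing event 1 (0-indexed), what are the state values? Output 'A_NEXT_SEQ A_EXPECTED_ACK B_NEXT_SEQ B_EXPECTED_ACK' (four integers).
After event 0: A_seq=1178 A_ack=2000 B_seq=2000 B_ack=1178
After event 1: A_seq=1178 A_ack=2181 B_seq=2181 B_ack=1178

1178 2181 2181 1178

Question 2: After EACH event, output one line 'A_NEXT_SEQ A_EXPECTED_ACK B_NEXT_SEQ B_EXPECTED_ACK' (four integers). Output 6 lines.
1178 2000 2000 1178
1178 2181 2181 1178
1178 2181 2215 1178
1178 2181 2323 1178
1178 2323 2323 1178
1178 2507 2507 1178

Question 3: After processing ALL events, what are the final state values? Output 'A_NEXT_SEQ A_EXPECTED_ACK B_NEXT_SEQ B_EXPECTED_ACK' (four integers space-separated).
Answer: 1178 2507 2507 1178

Derivation:
After event 0: A_seq=1178 A_ack=2000 B_seq=2000 B_ack=1178
After event 1: A_seq=1178 A_ack=2181 B_seq=2181 B_ack=1178
After event 2: A_seq=1178 A_ack=2181 B_seq=2215 B_ack=1178
After event 3: A_seq=1178 A_ack=2181 B_seq=2323 B_ack=1178
After event 4: A_seq=1178 A_ack=2323 B_seq=2323 B_ack=1178
After event 5: A_seq=1178 A_ack=2507 B_seq=2507 B_ack=1178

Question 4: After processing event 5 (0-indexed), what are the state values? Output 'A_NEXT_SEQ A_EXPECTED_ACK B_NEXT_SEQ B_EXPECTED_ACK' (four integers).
After event 0: A_seq=1178 A_ack=2000 B_seq=2000 B_ack=1178
After event 1: A_seq=1178 A_ack=2181 B_seq=2181 B_ack=1178
After event 2: A_seq=1178 A_ack=2181 B_seq=2215 B_ack=1178
After event 3: A_seq=1178 A_ack=2181 B_seq=2323 B_ack=1178
After event 4: A_seq=1178 A_ack=2323 B_seq=2323 B_ack=1178
After event 5: A_seq=1178 A_ack=2507 B_seq=2507 B_ack=1178

1178 2507 2507 1178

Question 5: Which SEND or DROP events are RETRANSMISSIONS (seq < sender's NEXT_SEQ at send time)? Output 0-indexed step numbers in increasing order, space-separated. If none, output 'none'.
Step 0: SEND seq=1000 -> fresh
Step 1: SEND seq=2000 -> fresh
Step 2: DROP seq=2181 -> fresh
Step 3: SEND seq=2215 -> fresh
Step 4: SEND seq=2181 -> retransmit
Step 5: SEND seq=2323 -> fresh

Answer: 4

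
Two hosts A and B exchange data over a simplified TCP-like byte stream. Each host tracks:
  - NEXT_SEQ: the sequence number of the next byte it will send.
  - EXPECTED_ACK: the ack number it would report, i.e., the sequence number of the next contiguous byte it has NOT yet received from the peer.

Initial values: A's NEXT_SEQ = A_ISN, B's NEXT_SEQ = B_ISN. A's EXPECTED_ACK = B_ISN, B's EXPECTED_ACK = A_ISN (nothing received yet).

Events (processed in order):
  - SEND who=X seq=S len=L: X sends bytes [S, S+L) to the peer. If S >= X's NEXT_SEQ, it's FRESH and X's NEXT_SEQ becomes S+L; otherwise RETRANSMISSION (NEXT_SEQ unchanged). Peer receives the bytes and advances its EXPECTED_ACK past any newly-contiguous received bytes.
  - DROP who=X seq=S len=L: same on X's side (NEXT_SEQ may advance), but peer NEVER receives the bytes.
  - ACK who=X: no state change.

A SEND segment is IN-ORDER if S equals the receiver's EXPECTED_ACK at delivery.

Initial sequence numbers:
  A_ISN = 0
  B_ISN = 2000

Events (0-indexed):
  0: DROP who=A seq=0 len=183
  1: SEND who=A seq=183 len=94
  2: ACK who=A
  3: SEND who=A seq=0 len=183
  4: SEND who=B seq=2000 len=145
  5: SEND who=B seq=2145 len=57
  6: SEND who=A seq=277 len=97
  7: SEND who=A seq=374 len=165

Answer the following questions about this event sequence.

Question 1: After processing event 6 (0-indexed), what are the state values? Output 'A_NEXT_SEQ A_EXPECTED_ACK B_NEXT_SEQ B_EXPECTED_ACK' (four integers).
After event 0: A_seq=183 A_ack=2000 B_seq=2000 B_ack=0
After event 1: A_seq=277 A_ack=2000 B_seq=2000 B_ack=0
After event 2: A_seq=277 A_ack=2000 B_seq=2000 B_ack=0
After event 3: A_seq=277 A_ack=2000 B_seq=2000 B_ack=277
After event 4: A_seq=277 A_ack=2145 B_seq=2145 B_ack=277
After event 5: A_seq=277 A_ack=2202 B_seq=2202 B_ack=277
After event 6: A_seq=374 A_ack=2202 B_seq=2202 B_ack=374

374 2202 2202 374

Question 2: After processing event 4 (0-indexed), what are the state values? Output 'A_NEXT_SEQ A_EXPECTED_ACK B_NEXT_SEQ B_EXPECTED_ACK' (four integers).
After event 0: A_seq=183 A_ack=2000 B_seq=2000 B_ack=0
After event 1: A_seq=277 A_ack=2000 B_seq=2000 B_ack=0
After event 2: A_seq=277 A_ack=2000 B_seq=2000 B_ack=0
After event 3: A_seq=277 A_ack=2000 B_seq=2000 B_ack=277
After event 4: A_seq=277 A_ack=2145 B_seq=2145 B_ack=277

277 2145 2145 277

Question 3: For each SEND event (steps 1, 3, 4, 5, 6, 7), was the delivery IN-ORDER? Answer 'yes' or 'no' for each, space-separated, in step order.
Step 1: SEND seq=183 -> out-of-order
Step 3: SEND seq=0 -> in-order
Step 4: SEND seq=2000 -> in-order
Step 5: SEND seq=2145 -> in-order
Step 6: SEND seq=277 -> in-order
Step 7: SEND seq=374 -> in-order

Answer: no yes yes yes yes yes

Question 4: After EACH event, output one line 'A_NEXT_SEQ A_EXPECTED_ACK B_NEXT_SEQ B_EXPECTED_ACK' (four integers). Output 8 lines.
183 2000 2000 0
277 2000 2000 0
277 2000 2000 0
277 2000 2000 277
277 2145 2145 277
277 2202 2202 277
374 2202 2202 374
539 2202 2202 539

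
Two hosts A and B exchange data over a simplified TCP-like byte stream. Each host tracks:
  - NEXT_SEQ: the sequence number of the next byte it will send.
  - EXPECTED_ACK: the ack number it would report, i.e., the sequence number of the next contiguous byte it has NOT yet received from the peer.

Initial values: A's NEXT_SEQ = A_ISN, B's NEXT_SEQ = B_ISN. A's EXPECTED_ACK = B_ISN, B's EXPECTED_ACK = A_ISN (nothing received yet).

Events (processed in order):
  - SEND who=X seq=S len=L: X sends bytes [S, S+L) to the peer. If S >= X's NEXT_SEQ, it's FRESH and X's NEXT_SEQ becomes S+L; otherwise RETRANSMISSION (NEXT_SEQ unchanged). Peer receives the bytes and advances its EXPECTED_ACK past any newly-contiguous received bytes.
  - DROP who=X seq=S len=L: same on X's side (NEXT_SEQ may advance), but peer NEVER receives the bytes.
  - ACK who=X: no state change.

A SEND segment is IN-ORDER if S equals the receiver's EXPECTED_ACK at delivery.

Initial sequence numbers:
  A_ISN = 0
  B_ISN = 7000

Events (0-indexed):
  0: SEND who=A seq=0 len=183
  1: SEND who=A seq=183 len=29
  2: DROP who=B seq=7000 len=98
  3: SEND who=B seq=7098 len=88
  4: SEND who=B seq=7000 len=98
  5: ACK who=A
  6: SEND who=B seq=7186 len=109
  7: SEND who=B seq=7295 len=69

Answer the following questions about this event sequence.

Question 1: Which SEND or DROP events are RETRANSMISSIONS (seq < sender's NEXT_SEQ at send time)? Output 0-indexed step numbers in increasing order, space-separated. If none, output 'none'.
Step 0: SEND seq=0 -> fresh
Step 1: SEND seq=183 -> fresh
Step 2: DROP seq=7000 -> fresh
Step 3: SEND seq=7098 -> fresh
Step 4: SEND seq=7000 -> retransmit
Step 6: SEND seq=7186 -> fresh
Step 7: SEND seq=7295 -> fresh

Answer: 4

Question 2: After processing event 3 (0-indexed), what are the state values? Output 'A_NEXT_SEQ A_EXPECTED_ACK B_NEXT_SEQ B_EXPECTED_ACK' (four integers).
After event 0: A_seq=183 A_ack=7000 B_seq=7000 B_ack=183
After event 1: A_seq=212 A_ack=7000 B_seq=7000 B_ack=212
After event 2: A_seq=212 A_ack=7000 B_seq=7098 B_ack=212
After event 3: A_seq=212 A_ack=7000 B_seq=7186 B_ack=212

212 7000 7186 212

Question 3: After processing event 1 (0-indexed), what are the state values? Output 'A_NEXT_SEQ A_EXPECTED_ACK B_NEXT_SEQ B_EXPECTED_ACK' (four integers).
After event 0: A_seq=183 A_ack=7000 B_seq=7000 B_ack=183
After event 1: A_seq=212 A_ack=7000 B_seq=7000 B_ack=212

212 7000 7000 212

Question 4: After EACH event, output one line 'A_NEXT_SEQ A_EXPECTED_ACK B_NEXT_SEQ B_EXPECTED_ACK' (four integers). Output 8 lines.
183 7000 7000 183
212 7000 7000 212
212 7000 7098 212
212 7000 7186 212
212 7186 7186 212
212 7186 7186 212
212 7295 7295 212
212 7364 7364 212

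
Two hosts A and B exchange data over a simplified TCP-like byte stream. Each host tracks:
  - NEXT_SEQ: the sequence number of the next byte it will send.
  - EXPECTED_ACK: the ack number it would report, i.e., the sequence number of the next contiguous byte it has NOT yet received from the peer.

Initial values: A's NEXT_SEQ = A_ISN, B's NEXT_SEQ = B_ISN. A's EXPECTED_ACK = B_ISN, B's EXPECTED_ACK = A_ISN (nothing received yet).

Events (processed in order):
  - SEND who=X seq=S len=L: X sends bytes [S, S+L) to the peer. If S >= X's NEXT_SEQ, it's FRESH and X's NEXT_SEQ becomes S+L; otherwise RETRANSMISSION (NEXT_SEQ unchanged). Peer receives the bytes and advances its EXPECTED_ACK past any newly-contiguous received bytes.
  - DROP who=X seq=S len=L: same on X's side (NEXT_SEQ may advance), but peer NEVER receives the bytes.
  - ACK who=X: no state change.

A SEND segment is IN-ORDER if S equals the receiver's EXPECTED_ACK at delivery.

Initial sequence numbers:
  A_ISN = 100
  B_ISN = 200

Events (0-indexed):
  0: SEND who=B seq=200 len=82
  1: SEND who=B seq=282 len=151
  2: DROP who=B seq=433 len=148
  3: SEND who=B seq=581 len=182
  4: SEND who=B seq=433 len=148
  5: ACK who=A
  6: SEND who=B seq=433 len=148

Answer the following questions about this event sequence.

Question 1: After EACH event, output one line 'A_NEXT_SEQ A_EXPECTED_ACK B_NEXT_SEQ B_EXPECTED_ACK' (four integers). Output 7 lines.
100 282 282 100
100 433 433 100
100 433 581 100
100 433 763 100
100 763 763 100
100 763 763 100
100 763 763 100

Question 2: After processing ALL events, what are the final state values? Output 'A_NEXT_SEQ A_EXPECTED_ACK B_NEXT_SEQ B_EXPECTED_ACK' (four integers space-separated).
Answer: 100 763 763 100

Derivation:
After event 0: A_seq=100 A_ack=282 B_seq=282 B_ack=100
After event 1: A_seq=100 A_ack=433 B_seq=433 B_ack=100
After event 2: A_seq=100 A_ack=433 B_seq=581 B_ack=100
After event 3: A_seq=100 A_ack=433 B_seq=763 B_ack=100
After event 4: A_seq=100 A_ack=763 B_seq=763 B_ack=100
After event 5: A_seq=100 A_ack=763 B_seq=763 B_ack=100
After event 6: A_seq=100 A_ack=763 B_seq=763 B_ack=100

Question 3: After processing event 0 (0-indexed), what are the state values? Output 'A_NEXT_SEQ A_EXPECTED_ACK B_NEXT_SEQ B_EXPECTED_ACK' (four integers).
After event 0: A_seq=100 A_ack=282 B_seq=282 B_ack=100

100 282 282 100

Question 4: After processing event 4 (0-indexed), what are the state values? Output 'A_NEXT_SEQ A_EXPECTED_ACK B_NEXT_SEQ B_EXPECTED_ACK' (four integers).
After event 0: A_seq=100 A_ack=282 B_seq=282 B_ack=100
After event 1: A_seq=100 A_ack=433 B_seq=433 B_ack=100
After event 2: A_seq=100 A_ack=433 B_seq=581 B_ack=100
After event 3: A_seq=100 A_ack=433 B_seq=763 B_ack=100
After event 4: A_seq=100 A_ack=763 B_seq=763 B_ack=100

100 763 763 100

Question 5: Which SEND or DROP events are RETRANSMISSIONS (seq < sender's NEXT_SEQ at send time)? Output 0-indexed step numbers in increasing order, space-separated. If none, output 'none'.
Answer: 4 6

Derivation:
Step 0: SEND seq=200 -> fresh
Step 1: SEND seq=282 -> fresh
Step 2: DROP seq=433 -> fresh
Step 3: SEND seq=581 -> fresh
Step 4: SEND seq=433 -> retransmit
Step 6: SEND seq=433 -> retransmit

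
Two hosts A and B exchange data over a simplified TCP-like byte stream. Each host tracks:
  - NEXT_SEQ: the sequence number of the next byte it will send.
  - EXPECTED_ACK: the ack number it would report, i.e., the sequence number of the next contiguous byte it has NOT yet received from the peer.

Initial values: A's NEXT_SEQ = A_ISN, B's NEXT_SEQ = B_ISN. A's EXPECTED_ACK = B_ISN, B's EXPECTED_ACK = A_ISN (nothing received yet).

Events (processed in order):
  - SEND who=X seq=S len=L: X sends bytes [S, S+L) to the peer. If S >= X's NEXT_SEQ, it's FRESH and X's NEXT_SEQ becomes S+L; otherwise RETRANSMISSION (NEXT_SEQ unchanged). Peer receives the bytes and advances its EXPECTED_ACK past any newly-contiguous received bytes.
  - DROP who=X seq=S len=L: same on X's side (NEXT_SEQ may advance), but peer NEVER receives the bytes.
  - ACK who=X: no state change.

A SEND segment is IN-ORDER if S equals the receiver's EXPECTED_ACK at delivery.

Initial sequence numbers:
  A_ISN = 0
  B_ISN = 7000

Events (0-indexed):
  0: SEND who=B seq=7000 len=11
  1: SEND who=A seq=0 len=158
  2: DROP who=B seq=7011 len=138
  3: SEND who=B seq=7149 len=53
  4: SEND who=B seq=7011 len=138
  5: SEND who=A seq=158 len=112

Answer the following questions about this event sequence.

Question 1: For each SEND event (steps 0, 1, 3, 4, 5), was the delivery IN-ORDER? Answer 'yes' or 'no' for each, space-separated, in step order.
Answer: yes yes no yes yes

Derivation:
Step 0: SEND seq=7000 -> in-order
Step 1: SEND seq=0 -> in-order
Step 3: SEND seq=7149 -> out-of-order
Step 4: SEND seq=7011 -> in-order
Step 5: SEND seq=158 -> in-order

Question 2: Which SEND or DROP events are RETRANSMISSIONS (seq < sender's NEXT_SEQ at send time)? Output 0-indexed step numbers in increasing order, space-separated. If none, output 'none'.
Step 0: SEND seq=7000 -> fresh
Step 1: SEND seq=0 -> fresh
Step 2: DROP seq=7011 -> fresh
Step 3: SEND seq=7149 -> fresh
Step 4: SEND seq=7011 -> retransmit
Step 5: SEND seq=158 -> fresh

Answer: 4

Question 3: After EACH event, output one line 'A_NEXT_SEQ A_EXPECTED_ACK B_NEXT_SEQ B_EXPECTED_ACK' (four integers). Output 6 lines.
0 7011 7011 0
158 7011 7011 158
158 7011 7149 158
158 7011 7202 158
158 7202 7202 158
270 7202 7202 270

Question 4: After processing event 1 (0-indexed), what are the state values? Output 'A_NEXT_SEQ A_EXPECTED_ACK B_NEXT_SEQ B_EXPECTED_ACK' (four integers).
After event 0: A_seq=0 A_ack=7011 B_seq=7011 B_ack=0
After event 1: A_seq=158 A_ack=7011 B_seq=7011 B_ack=158

158 7011 7011 158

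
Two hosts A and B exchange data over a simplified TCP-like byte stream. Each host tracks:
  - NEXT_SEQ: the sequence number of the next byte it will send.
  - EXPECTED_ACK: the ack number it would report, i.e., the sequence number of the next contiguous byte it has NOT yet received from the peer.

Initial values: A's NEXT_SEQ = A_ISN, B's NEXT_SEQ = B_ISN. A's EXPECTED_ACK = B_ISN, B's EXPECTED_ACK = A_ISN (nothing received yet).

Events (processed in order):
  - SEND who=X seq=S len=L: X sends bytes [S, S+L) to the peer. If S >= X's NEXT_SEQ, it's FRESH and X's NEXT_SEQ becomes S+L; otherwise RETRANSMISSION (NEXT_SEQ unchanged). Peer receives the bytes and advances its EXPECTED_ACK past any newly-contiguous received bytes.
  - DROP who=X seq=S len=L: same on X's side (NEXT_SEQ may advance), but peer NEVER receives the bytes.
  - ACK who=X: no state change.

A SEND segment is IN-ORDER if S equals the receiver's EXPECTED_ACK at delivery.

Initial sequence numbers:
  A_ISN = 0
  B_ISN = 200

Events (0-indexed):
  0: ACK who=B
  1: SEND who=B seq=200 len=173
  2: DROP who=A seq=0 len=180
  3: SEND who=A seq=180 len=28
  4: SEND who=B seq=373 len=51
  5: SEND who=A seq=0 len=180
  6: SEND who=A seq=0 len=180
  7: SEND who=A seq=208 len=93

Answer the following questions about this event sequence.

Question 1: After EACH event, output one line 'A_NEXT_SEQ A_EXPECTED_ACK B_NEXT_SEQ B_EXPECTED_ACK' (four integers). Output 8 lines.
0 200 200 0
0 373 373 0
180 373 373 0
208 373 373 0
208 424 424 0
208 424 424 208
208 424 424 208
301 424 424 301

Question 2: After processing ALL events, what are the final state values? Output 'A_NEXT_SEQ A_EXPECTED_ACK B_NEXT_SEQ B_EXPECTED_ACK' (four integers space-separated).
Answer: 301 424 424 301

Derivation:
After event 0: A_seq=0 A_ack=200 B_seq=200 B_ack=0
After event 1: A_seq=0 A_ack=373 B_seq=373 B_ack=0
After event 2: A_seq=180 A_ack=373 B_seq=373 B_ack=0
After event 3: A_seq=208 A_ack=373 B_seq=373 B_ack=0
After event 4: A_seq=208 A_ack=424 B_seq=424 B_ack=0
After event 5: A_seq=208 A_ack=424 B_seq=424 B_ack=208
After event 6: A_seq=208 A_ack=424 B_seq=424 B_ack=208
After event 7: A_seq=301 A_ack=424 B_seq=424 B_ack=301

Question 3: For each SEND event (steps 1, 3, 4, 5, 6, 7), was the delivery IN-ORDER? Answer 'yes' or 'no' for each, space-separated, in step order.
Answer: yes no yes yes no yes

Derivation:
Step 1: SEND seq=200 -> in-order
Step 3: SEND seq=180 -> out-of-order
Step 4: SEND seq=373 -> in-order
Step 5: SEND seq=0 -> in-order
Step 6: SEND seq=0 -> out-of-order
Step 7: SEND seq=208 -> in-order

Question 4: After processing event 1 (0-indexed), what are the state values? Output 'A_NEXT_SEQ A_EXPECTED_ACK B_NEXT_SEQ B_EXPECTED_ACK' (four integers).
After event 0: A_seq=0 A_ack=200 B_seq=200 B_ack=0
After event 1: A_seq=0 A_ack=373 B_seq=373 B_ack=0

0 373 373 0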